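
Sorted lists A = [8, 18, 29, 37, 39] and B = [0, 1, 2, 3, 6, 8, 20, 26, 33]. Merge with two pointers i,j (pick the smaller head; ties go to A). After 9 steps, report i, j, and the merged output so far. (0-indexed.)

[i=0,j=0] A[i]=8>B[j]=0 take 0 → j++
[i=0,j=1] A[i]=8>B[j]=1 take 1 → j++
[i=0,j=2] A[i]=8>B[j]=2 take 2 → j++
[i=0,j=3] A[i]=8>B[j]=3 take 3 → j++
[i=0,j=4] A[i]=8>B[j]=6 take 6 → j++
[i=0,j=5] A[i]=8<=B[j]=8 take 8 → i++
[i=1,j=5] A[i]=18>B[j]=8 take 8 → j++
[i=1,j=6] A[i]=18<=B[j]=20 take 18 → i++
[i=2,j=6] A[i]=29>B[j]=20 take 20 → j++

i=2, j=7, merged so far=[0, 1, 2, 3, 6, 8, 8, 18, 20]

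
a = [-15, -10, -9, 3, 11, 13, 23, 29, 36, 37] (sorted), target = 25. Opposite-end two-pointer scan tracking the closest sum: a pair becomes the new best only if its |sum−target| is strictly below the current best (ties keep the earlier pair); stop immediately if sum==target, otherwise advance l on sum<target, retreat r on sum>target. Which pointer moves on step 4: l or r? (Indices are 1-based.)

[1,10] -15+37=22 d=3 * → l++
[2,10] -10+37=27 d=2 * → r--
[2,9] -10+36=26 d=1 * → r--
[2,8] -10+29=19 d=6 → l++

l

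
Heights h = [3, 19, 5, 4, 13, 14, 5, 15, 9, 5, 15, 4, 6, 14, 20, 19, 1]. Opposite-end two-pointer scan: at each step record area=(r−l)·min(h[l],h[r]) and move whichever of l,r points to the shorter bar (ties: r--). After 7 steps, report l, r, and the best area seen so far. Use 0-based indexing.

l=5, r=14, best area=266

[0,16] min(3,1)*16=16 best=16 * → r--
[0,15] min(3,19)*15=45 best=45 * → l++
[1,15] min(19,19)*14=266 best=266 * → r--
[1,14] min(19,20)*13=247 best=266 → l++
[2,14] min(5,20)*12=60 best=266 → l++
[3,14] min(4,20)*11=44 best=266 → l++
[4,14] min(13,20)*10=130 best=266 → l++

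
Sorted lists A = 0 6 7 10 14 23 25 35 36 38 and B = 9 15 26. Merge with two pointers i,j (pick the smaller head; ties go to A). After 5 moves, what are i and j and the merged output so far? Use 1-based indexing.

i=5, j=2, merged so far=[0, 6, 7, 9, 10]

[i=1,j=1] A[i]=0<=B[j]=9 take 0 → i++
[i=2,j=1] A[i]=6<=B[j]=9 take 6 → i++
[i=3,j=1] A[i]=7<=B[j]=9 take 7 → i++
[i=4,j=1] A[i]=10>B[j]=9 take 9 → j++
[i=4,j=2] A[i]=10<=B[j]=15 take 10 → i++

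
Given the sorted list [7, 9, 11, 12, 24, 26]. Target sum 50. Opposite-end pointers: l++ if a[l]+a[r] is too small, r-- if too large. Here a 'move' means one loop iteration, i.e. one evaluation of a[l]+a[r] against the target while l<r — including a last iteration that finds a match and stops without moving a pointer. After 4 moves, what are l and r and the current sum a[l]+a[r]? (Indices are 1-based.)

[1,6] 7+26=33 <50 → l++
[2,6] 9+26=35 <50 → l++
[3,6] 11+26=37 <50 → l++
[4,6] 12+26=38 <50 → l++

l=5, r=6, sum=50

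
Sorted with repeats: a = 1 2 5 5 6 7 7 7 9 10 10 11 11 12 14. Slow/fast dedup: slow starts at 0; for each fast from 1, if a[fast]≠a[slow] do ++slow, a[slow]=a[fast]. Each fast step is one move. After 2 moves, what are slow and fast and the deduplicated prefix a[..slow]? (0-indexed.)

slow=2, fast=3, prefix=[1, 2, 5]

(s=0,f=1) a[fast]=2≠a[slow]=1 write a[1]=2 → slow++,fast++
(s=1,f=2) a[fast]=5≠a[slow]=2 write a[2]=5 → slow++,fast++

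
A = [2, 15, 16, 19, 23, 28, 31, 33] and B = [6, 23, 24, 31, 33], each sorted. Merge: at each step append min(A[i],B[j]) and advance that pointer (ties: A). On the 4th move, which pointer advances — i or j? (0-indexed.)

i

[i=0,j=0] A[i]=2<=B[j]=6 take 2 → i++
[i=1,j=0] A[i]=15>B[j]=6 take 6 → j++
[i=1,j=1] A[i]=15<=B[j]=23 take 15 → i++
[i=2,j=1] A[i]=16<=B[j]=23 take 16 → i++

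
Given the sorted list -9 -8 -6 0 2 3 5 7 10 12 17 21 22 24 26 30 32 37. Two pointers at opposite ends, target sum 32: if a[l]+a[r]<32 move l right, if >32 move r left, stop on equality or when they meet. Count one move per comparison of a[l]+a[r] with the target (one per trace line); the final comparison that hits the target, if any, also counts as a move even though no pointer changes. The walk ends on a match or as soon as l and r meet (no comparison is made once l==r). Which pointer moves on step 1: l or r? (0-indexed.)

[0,17] -9+37=28 <32 → l++

l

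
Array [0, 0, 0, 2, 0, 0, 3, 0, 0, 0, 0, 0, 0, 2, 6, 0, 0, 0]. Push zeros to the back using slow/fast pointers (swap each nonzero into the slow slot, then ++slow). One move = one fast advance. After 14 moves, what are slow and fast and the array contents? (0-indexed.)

slow=3, fast=14, a=[2, 3, 2, 0, 0, 0, 0, 0, 0, 0, 0, 0, 0, 0, 6, 0, 0, 0]

slow=0 fast=0: a[fast]=0, fast++
slow=0 fast=1: a[fast]=0, fast++
slow=0 fast=2: a[fast]=0, fast++
slow=0 fast=3: a[fast]=2≠0 swap→a[0]=2, slow++,fast++
slow=1 fast=4: a[fast]=0, fast++
slow=1 fast=5: a[fast]=0, fast++
slow=1 fast=6: a[fast]=3≠0 swap→a[1]=3, slow++,fast++
slow=2 fast=7: a[fast]=0, fast++
slow=2 fast=8: a[fast]=0, fast++
slow=2 fast=9: a[fast]=0, fast++
slow=2 fast=10: a[fast]=0, fast++
slow=2 fast=11: a[fast]=0, fast++
slow=2 fast=12: a[fast]=0, fast++
slow=2 fast=13: a[fast]=2≠0 swap→a[2]=2, slow++,fast++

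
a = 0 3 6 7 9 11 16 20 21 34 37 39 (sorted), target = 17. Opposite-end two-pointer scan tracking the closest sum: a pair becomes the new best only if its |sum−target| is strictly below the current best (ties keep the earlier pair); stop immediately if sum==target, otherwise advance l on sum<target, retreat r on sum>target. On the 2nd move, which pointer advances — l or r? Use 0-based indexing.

l=0 r=11: 0+39=39 d=22 *, r--
l=0 r=10: 0+37=37 d=20 *, r--

r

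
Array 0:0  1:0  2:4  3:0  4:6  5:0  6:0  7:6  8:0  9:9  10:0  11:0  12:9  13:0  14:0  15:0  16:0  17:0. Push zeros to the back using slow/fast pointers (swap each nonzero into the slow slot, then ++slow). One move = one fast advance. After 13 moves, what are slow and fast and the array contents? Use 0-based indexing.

(s=0,f=0) a[fast]=0 → fast++
(s=0,f=1) a[fast]=0 → fast++
(s=0,f=2) a[fast]=4≠0 swap→a[0]=4 → slow++,fast++
(s=1,f=3) a[fast]=0 → fast++
(s=1,f=4) a[fast]=6≠0 swap→a[1]=6 → slow++,fast++
(s=2,f=5) a[fast]=0 → fast++
(s=2,f=6) a[fast]=0 → fast++
(s=2,f=7) a[fast]=6≠0 swap→a[2]=6 → slow++,fast++
(s=3,f=8) a[fast]=0 → fast++
(s=3,f=9) a[fast]=9≠0 swap→a[3]=9 → slow++,fast++
(s=4,f=10) a[fast]=0 → fast++
(s=4,f=11) a[fast]=0 → fast++
(s=4,f=12) a[fast]=9≠0 swap→a[4]=9 → slow++,fast++

slow=5, fast=13, a=[4, 6, 6, 9, 9, 0, 0, 0, 0, 0, 0, 0, 0, 0, 0, 0, 0, 0]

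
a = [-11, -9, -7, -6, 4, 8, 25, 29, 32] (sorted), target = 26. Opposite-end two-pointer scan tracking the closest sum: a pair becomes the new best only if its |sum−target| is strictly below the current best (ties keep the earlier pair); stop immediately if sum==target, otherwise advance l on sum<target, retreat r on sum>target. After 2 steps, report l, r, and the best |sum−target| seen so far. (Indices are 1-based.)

l=3, r=9, best |Δ|=3

[1,9] -11+32=21 d=5 * → l++
[2,9] -9+32=23 d=3 * → l++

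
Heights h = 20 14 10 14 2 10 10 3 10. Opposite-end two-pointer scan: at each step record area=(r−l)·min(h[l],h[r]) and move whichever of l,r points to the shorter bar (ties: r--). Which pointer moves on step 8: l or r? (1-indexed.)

r

[1,9] min(20,10)*8=80 best=80 * → r--
[1,8] min(20,3)*7=21 best=80 → r--
[1,7] min(20,10)*6=60 best=80 → r--
[1,6] min(20,10)*5=50 best=80 → r--
[1,5] min(20,2)*4=8 best=80 → r--
[1,4] min(20,14)*3=42 best=80 → r--
[1,3] min(20,10)*2=20 best=80 → r--
[1,2] min(20,14)*1=14 best=80 → r--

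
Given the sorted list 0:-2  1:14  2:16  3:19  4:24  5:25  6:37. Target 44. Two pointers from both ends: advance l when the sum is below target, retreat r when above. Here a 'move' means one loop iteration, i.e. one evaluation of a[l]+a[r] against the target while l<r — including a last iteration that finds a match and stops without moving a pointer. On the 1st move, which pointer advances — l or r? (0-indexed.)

l

[0,6] -2+37=35 <44 → l++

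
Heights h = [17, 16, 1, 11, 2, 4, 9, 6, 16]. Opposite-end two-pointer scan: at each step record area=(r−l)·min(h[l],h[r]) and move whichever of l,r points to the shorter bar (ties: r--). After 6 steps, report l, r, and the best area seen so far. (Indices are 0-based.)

l=0, r=2, best area=128

l=0 r=8: min(17,16)*8=128 best=128 *, r--
l=0 r=7: min(17,6)*7=42 best=128, r--
l=0 r=6: min(17,9)*6=54 best=128, r--
l=0 r=5: min(17,4)*5=20 best=128, r--
l=0 r=4: min(17,2)*4=8 best=128, r--
l=0 r=3: min(17,11)*3=33 best=128, r--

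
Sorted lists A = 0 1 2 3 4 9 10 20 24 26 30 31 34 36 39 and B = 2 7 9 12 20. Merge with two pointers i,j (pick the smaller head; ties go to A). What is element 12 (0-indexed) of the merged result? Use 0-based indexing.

[i=0,j=0] A[i]=0<=B[j]=2 take 0 → i++
[i=1,j=0] A[i]=1<=B[j]=2 take 1 → i++
[i=2,j=0] A[i]=2<=B[j]=2 take 2 → i++
[i=3,j=0] A[i]=3>B[j]=2 take 2 → j++
[i=3,j=1] A[i]=3<=B[j]=7 take 3 → i++
[i=4,j=1] A[i]=4<=B[j]=7 take 4 → i++
[i=5,j=1] A[i]=9>B[j]=7 take 7 → j++
[i=5,j=2] A[i]=9<=B[j]=9 take 9 → i++
[i=6,j=2] A[i]=10>B[j]=9 take 9 → j++
[i=6,j=3] A[i]=10<=B[j]=12 take 10 → i++
[i=7,j=3] A[i]=20>B[j]=12 take 12 → j++
[i=7,j=4] A[i]=20<=B[j]=20 take 20 → i++
[i=8,j=4] A[i]=24>B[j]=20 take 20 → j++
[i=8,j=5] B done, take A[i]=24 → i++
[i=9,j=5] B done, take A[i]=26 → i++
[i=10,j=5] B done, take A[i]=30 → i++
[i=11,j=5] B done, take A[i]=31 → i++
[i=12,j=5] B done, take A[i]=34 → i++
[i=13,j=5] B done, take A[i]=36 → i++
[i=14,j=5] B done, take A[i]=39 → i++

merged[12] = 20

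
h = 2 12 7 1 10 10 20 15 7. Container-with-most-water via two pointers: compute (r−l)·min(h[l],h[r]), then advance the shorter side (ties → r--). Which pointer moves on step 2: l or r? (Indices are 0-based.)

r

[0,8] min(2,7)*8=16 best=16 * → l++
[1,8] min(12,7)*7=49 best=49 * → r--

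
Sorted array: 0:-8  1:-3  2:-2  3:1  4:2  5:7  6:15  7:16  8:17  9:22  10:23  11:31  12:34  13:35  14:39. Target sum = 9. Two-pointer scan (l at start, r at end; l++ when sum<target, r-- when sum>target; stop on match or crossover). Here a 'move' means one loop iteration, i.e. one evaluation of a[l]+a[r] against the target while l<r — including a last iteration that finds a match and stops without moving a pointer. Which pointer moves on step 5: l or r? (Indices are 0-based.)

[0,14] -8+39=31 >9 → r--
[0,13] -8+35=27 >9 → r--
[0,12] -8+34=26 >9 → r--
[0,11] -8+31=23 >9 → r--
[0,10] -8+23=15 >9 → r--

r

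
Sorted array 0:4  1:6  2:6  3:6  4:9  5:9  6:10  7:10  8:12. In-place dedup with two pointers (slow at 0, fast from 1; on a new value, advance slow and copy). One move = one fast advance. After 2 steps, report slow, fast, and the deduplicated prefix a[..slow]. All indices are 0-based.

slow=0 fast=1: a[fast]=6≠a[slow]=4 write a[1]=6, slow++,fast++
slow=1 fast=2: a[fast]=6=a[slow] dup, fast++

slow=1, fast=3, prefix=[4, 6]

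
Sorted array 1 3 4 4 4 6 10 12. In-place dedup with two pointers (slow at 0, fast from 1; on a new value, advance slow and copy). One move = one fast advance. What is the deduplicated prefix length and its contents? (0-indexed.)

slow=0 fast=1: a[fast]=3≠a[slow]=1 write a[1]=3, slow++,fast++
slow=1 fast=2: a[fast]=4≠a[slow]=3 write a[2]=4, slow++,fast++
slow=2 fast=3: a[fast]=4=a[slow] dup, fast++
slow=2 fast=4: a[fast]=4=a[slow] dup, fast++
slow=2 fast=5: a[fast]=6≠a[slow]=4 write a[3]=6, slow++,fast++
slow=3 fast=6: a[fast]=10≠a[slow]=6 write a[4]=10, slow++,fast++
slow=4 fast=7: a[fast]=12≠a[slow]=10 write a[5]=12, slow++,fast++

length 6; prefix = [1, 3, 4, 6, 10, 12]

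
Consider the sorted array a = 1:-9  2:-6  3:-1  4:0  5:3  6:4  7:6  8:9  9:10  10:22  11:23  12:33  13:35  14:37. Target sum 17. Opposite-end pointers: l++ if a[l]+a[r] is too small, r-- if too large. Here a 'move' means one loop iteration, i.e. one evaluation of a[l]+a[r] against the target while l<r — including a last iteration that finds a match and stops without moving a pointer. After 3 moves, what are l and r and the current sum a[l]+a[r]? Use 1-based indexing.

l=1 r=14: -9+37=28 >17, r--
l=1 r=13: -9+35=26 >17, r--
l=1 r=12: -9+33=24 >17, r--

l=1, r=11, sum=14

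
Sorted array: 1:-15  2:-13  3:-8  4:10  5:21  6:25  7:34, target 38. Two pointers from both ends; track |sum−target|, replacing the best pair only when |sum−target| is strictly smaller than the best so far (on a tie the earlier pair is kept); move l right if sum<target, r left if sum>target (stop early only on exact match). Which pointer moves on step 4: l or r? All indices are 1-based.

r

l=1 r=7: -15+34=19 d=19 *, l++
l=2 r=7: -13+34=21 d=17 *, l++
l=3 r=7: -8+34=26 d=12 *, l++
l=4 r=7: 10+34=44 d=6 *, r--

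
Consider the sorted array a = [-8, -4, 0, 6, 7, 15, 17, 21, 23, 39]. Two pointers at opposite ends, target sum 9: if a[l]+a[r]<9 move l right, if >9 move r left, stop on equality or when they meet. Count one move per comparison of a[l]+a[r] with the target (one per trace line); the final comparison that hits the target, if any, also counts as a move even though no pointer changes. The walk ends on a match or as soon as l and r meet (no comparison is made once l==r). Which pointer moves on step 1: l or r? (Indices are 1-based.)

r

l=1 r=10: -8+39=31 >9, r--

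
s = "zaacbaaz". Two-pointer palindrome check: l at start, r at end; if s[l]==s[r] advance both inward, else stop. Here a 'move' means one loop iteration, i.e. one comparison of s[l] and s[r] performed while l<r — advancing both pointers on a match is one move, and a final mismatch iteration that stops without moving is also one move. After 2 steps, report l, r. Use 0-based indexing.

l=2, r=5

l=0 r=7: 'z'=='z', l++,r--
l=1 r=6: 'a'=='a', l++,r--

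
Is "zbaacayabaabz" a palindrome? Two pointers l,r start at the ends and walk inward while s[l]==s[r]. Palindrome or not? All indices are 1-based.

not a palindrome (mismatch at 5,9)

[1,13] 'z'=='z' → l++,r--
[2,12] 'b'=='b' → l++,r--
[3,11] 'a'=='a' → l++,r--
[4,10] 'a'=='a' → l++,r--
[5,9] 'c'!='b' → stop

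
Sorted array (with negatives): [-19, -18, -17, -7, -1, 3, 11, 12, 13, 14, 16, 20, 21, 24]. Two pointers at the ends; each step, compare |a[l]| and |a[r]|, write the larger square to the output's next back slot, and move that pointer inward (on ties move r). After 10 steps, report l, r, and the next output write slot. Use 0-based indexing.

l=3, r=6, next write slot=3

[0,13] |-19|<=|24| out[13]=576 → r--
[0,12] |-19|<=|21| out[12]=441 → r--
[0,11] |-19|<=|20| out[11]=400 → r--
[0,10] |-19|>|16| out[10]=361 → l++
[1,10] |-18|>|16| out[9]=324 → l++
[2,10] |-17|>|16| out[8]=289 → l++
[3,10] |-7|<=|16| out[7]=256 → r--
[3,9] |-7|<=|14| out[6]=196 → r--
[3,8] |-7|<=|13| out[5]=169 → r--
[3,7] |-7|<=|12| out[4]=144 → r--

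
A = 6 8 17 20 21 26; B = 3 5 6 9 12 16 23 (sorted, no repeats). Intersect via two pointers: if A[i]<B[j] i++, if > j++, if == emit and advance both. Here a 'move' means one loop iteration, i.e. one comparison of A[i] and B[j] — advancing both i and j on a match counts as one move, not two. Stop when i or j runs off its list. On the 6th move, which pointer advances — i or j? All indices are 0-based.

[i=0,j=0] 6>3 → j++
[i=0,j=1] 6>5 → j++
[i=0,j=2] 6==6 emit → i++,j++
[i=1,j=3] 8<9 → i++
[i=2,j=3] 17>9 → j++
[i=2,j=4] 17>12 → j++

j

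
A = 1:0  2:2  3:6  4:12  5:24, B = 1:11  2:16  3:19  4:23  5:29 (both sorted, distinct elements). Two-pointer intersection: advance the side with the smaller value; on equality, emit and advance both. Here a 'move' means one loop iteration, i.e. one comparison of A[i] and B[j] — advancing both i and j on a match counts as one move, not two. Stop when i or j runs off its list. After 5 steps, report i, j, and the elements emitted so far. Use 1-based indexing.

[i=1,j=1] 0<11 → i++
[i=2,j=1] 2<11 → i++
[i=3,j=1] 6<11 → i++
[i=4,j=1] 12>11 → j++
[i=4,j=2] 12<16 → i++

i=5, j=2, emitted=[]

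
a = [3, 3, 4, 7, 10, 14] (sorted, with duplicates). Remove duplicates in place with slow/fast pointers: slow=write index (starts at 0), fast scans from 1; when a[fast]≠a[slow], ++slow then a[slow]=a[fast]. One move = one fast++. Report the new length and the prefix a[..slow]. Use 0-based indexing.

(s=0,f=1) a[fast]=3=a[slow] dup → fast++
(s=0,f=2) a[fast]=4≠a[slow]=3 write a[1]=4 → slow++,fast++
(s=1,f=3) a[fast]=7≠a[slow]=4 write a[2]=7 → slow++,fast++
(s=2,f=4) a[fast]=10≠a[slow]=7 write a[3]=10 → slow++,fast++
(s=3,f=5) a[fast]=14≠a[slow]=10 write a[4]=14 → slow++,fast++

length 5; prefix = [3, 4, 7, 10, 14]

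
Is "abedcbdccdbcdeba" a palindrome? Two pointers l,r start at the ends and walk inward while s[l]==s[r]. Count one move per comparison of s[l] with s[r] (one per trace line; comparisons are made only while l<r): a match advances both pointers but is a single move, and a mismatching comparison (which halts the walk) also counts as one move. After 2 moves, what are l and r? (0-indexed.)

l=2, r=13

[0,15] 'a'=='a' → l++,r--
[1,14] 'b'=='b' → l++,r--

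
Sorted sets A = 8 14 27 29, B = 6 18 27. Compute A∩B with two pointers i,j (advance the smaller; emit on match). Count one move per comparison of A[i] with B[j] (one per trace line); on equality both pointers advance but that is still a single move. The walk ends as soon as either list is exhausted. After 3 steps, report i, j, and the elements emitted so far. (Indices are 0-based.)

i=2, j=1, emitted=[]

i=0 j=0: 8>6, j++
i=0 j=1: 8<18, i++
i=1 j=1: 14<18, i++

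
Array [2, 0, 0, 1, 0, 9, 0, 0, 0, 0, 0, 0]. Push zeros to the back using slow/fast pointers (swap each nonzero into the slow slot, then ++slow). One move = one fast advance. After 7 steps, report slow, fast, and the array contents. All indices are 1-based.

slow=4, fast=8, a=[2, 1, 9, 0, 0, 0, 0, 0, 0, 0, 0, 0]

slow=1 fast=1: a[fast]=2≠0 swap→a[1]=2, slow++,fast++
slow=2 fast=2: a[fast]=0, fast++
slow=2 fast=3: a[fast]=0, fast++
slow=2 fast=4: a[fast]=1≠0 swap→a[2]=1, slow++,fast++
slow=3 fast=5: a[fast]=0, fast++
slow=3 fast=6: a[fast]=9≠0 swap→a[3]=9, slow++,fast++
slow=4 fast=7: a[fast]=0, fast++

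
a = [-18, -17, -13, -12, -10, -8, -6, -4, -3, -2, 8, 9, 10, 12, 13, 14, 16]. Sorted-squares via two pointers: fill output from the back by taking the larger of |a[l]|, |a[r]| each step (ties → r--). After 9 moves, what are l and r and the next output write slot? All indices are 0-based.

[0,16] |-18|>|16| out[16]=324 → l++
[1,16] |-17|>|16| out[15]=289 → l++
[2,16] |-13|<=|16| out[14]=256 → r--
[2,15] |-13|<=|14| out[13]=196 → r--
[2,14] |-13|<=|13| out[12]=169 → r--
[2,13] |-13|>|12| out[11]=169 → l++
[3,13] |-12|<=|12| out[10]=144 → r--
[3,12] |-12|>|10| out[9]=144 → l++
[4,12] |-10|<=|10| out[8]=100 → r--

l=4, r=11, next write slot=7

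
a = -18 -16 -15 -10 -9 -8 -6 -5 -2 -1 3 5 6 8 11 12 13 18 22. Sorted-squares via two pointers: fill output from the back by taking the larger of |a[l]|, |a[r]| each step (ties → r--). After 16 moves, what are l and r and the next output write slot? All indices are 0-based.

l=0 r=18: |-18|<=|22| out[18]=484, r--
l=0 r=17: |-18|<=|18| out[17]=324, r--
l=0 r=16: |-18|>|13| out[16]=324, l++
l=1 r=16: |-16|>|13| out[15]=256, l++
l=2 r=16: |-15|>|13| out[14]=225, l++
l=3 r=16: |-10|<=|13| out[13]=169, r--
l=3 r=15: |-10|<=|12| out[12]=144, r--
l=3 r=14: |-10|<=|11| out[11]=121, r--
l=3 r=13: |-10|>|8| out[10]=100, l++
l=4 r=13: |-9|>|8| out[9]=81, l++
l=5 r=13: |-8|<=|8| out[8]=64, r--
l=5 r=12: |-8|>|6| out[7]=64, l++
l=6 r=12: |-6|<=|6| out[6]=36, r--
l=6 r=11: |-6|>|5| out[5]=36, l++
l=7 r=11: |-5|<=|5| out[4]=25, r--
l=7 r=10: |-5|>|3| out[3]=25, l++

l=8, r=10, next write slot=2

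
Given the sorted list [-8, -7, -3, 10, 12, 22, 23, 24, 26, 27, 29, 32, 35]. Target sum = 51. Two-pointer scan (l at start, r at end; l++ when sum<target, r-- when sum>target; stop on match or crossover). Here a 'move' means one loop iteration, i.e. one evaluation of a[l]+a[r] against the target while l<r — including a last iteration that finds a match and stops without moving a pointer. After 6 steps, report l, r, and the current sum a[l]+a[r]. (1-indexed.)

l=6, r=12, sum=54

[1,13] -8+35=27 <51 → l++
[2,13] -7+35=28 <51 → l++
[3,13] -3+35=32 <51 → l++
[4,13] 10+35=45 <51 → l++
[5,13] 12+35=47 <51 → l++
[6,13] 22+35=57 >51 → r--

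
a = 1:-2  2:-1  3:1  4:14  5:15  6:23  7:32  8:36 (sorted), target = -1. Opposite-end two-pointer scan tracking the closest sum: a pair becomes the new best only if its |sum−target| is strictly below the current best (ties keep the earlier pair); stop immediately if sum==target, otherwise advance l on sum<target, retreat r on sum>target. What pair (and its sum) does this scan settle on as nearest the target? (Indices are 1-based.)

l=1 r=8: -2+36=34 d=35 *, r--
l=1 r=7: -2+32=30 d=31 *, r--
l=1 r=6: -2+23=21 d=22 *, r--
l=1 r=5: -2+15=13 d=14 *, r--
l=1 r=4: -2+14=12 d=13 *, r--
l=1 r=3: -2+1=-1 d=0 *, stop

pair (-2, 1) with sum -1 (|Δ|=0)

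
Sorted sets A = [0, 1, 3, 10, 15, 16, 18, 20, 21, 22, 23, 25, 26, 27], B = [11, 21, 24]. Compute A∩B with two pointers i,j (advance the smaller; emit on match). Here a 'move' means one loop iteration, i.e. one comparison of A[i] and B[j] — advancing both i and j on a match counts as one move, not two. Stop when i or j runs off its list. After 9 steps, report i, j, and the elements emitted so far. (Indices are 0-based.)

i=8, j=1, emitted=[]

i=0 j=0: 0<11, i++
i=1 j=0: 1<11, i++
i=2 j=0: 3<11, i++
i=3 j=0: 10<11, i++
i=4 j=0: 15>11, j++
i=4 j=1: 15<21, i++
i=5 j=1: 16<21, i++
i=6 j=1: 18<21, i++
i=7 j=1: 20<21, i++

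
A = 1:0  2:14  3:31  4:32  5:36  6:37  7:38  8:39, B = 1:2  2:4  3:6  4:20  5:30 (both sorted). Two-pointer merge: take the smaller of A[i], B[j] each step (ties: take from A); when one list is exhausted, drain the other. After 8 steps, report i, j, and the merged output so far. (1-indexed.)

[i=1,j=1] A[i]=0<=B[j]=2 take 0 → i++
[i=2,j=1] A[i]=14>B[j]=2 take 2 → j++
[i=2,j=2] A[i]=14>B[j]=4 take 4 → j++
[i=2,j=3] A[i]=14>B[j]=6 take 6 → j++
[i=2,j=4] A[i]=14<=B[j]=20 take 14 → i++
[i=3,j=4] A[i]=31>B[j]=20 take 20 → j++
[i=3,j=5] A[i]=31>B[j]=30 take 30 → j++
[i=3,j=6] B done, take A[i]=31 → i++

i=4, j=6, merged so far=[0, 2, 4, 6, 14, 20, 30, 31]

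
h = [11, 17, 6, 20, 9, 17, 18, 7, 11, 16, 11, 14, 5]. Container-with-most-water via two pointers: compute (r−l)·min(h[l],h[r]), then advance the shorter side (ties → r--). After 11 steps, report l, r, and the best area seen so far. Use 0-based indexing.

l=3, r=4, best area=140

l=0 r=12: min(11,5)*12=60 best=60 *, r--
l=0 r=11: min(11,14)*11=121 best=121 *, l++
l=1 r=11: min(17,14)*10=140 best=140 *, r--
l=1 r=10: min(17,11)*9=99 best=140, r--
l=1 r=9: min(17,16)*8=128 best=140, r--
l=1 r=8: min(17,11)*7=77 best=140, r--
l=1 r=7: min(17,7)*6=42 best=140, r--
l=1 r=6: min(17,18)*5=85 best=140, l++
l=2 r=6: min(6,18)*4=24 best=140, l++
l=3 r=6: min(20,18)*3=54 best=140, r--
l=3 r=5: min(20,17)*2=34 best=140, r--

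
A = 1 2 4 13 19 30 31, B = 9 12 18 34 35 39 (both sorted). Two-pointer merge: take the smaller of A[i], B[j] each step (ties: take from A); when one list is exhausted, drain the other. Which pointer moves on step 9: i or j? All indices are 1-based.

[i=1,j=1] A[i]=1<=B[j]=9 take 1 → i++
[i=2,j=1] A[i]=2<=B[j]=9 take 2 → i++
[i=3,j=1] A[i]=4<=B[j]=9 take 4 → i++
[i=4,j=1] A[i]=13>B[j]=9 take 9 → j++
[i=4,j=2] A[i]=13>B[j]=12 take 12 → j++
[i=4,j=3] A[i]=13<=B[j]=18 take 13 → i++
[i=5,j=3] A[i]=19>B[j]=18 take 18 → j++
[i=5,j=4] A[i]=19<=B[j]=34 take 19 → i++
[i=6,j=4] A[i]=30<=B[j]=34 take 30 → i++

i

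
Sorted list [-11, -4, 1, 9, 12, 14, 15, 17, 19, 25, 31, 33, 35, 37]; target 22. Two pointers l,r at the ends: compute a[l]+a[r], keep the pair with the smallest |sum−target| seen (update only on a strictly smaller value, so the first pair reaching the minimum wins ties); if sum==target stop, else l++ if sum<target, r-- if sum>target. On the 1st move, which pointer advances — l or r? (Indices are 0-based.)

l=0 r=13: -11+37=26 d=4 *, r--

r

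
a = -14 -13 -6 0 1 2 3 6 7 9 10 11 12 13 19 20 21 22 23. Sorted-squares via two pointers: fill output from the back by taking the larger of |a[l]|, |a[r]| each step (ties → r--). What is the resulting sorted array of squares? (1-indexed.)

[0, 1, 4, 9, 36, 36, 49, 81, 100, 121, 144, 169, 169, 196, 361, 400, 441, 484, 529]

l=1 r=19: |-14|<=|23| out[19]=529, r--
l=1 r=18: |-14|<=|22| out[18]=484, r--
l=1 r=17: |-14|<=|21| out[17]=441, r--
l=1 r=16: |-14|<=|20| out[16]=400, r--
l=1 r=15: |-14|<=|19| out[15]=361, r--
l=1 r=14: |-14|>|13| out[14]=196, l++
l=2 r=14: |-13|<=|13| out[13]=169, r--
l=2 r=13: |-13|>|12| out[12]=169, l++
l=3 r=13: |-6|<=|12| out[11]=144, r--
l=3 r=12: |-6|<=|11| out[10]=121, r--
l=3 r=11: |-6|<=|10| out[9]=100, r--
l=3 r=10: |-6|<=|9| out[8]=81, r--
l=3 r=9: |-6|<=|7| out[7]=49, r--
l=3 r=8: |-6|<=|6| out[6]=36, r--
l=3 r=7: |-6|>|3| out[5]=36, l++
l=4 r=7: |0|<=|3| out[4]=9, r--
l=4 r=6: |0|<=|2| out[3]=4, r--
l=4 r=5: |0|<=|1| out[2]=1, r--
l=4 r=4: |0|<=|0| out[1]=0, r--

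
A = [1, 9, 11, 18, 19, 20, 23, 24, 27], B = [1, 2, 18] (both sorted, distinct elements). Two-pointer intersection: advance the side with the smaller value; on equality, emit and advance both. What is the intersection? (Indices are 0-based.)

intersection = [1, 18]

[i=0,j=0] 1==1 emit → i++,j++
[i=1,j=1] 9>2 → j++
[i=1,j=2] 9<18 → i++
[i=2,j=2] 11<18 → i++
[i=3,j=2] 18==18 emit → i++,j++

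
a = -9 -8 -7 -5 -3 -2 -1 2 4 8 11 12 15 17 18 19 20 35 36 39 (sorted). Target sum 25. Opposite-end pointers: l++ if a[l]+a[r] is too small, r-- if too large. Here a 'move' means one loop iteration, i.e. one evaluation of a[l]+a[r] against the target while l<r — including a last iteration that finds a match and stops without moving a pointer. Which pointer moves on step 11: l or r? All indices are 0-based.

[0,19] -9+39=30 >25 → r--
[0,18] -9+36=27 >25 → r--
[0,17] -9+35=26 >25 → r--
[0,16] -9+20=11 <25 → l++
[1,16] -8+20=12 <25 → l++
[2,16] -7+20=13 <25 → l++
[3,16] -5+20=15 <25 → l++
[4,16] -3+20=17 <25 → l++
[5,16] -2+20=18 <25 → l++
[6,16] -1+20=19 <25 → l++
[7,16] 2+20=22 <25 → l++

l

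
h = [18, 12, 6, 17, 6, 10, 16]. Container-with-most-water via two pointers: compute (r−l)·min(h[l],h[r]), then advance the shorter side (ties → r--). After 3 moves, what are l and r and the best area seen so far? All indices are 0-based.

l=0, r=3, best area=96

[0,6] min(18,16)*6=96 best=96 * → r--
[0,5] min(18,10)*5=50 best=96 → r--
[0,4] min(18,6)*4=24 best=96 → r--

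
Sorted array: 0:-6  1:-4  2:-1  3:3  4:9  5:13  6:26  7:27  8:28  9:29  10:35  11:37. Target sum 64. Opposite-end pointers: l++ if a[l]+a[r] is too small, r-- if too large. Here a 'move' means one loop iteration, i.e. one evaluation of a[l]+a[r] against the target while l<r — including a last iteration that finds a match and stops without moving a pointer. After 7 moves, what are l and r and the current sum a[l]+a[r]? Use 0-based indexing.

[0,11] -6+37=31 <64 → l++
[1,11] -4+37=33 <64 → l++
[2,11] -1+37=36 <64 → l++
[3,11] 3+37=40 <64 → l++
[4,11] 9+37=46 <64 → l++
[5,11] 13+37=50 <64 → l++
[6,11] 26+37=63 <64 → l++

l=7, r=11, sum=64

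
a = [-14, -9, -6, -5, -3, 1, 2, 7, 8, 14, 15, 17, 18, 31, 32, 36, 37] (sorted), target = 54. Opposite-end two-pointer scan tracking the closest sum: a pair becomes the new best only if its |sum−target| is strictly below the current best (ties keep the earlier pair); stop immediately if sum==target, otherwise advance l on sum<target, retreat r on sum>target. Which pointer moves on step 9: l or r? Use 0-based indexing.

l=0 r=16: -14+37=23 d=31 *, l++
l=1 r=16: -9+37=28 d=26 *, l++
l=2 r=16: -6+37=31 d=23 *, l++
l=3 r=16: -5+37=32 d=22 *, l++
l=4 r=16: -3+37=34 d=20 *, l++
l=5 r=16: 1+37=38 d=16 *, l++
l=6 r=16: 2+37=39 d=15 *, l++
l=7 r=16: 7+37=44 d=10 *, l++
l=8 r=16: 8+37=45 d=9 *, l++

l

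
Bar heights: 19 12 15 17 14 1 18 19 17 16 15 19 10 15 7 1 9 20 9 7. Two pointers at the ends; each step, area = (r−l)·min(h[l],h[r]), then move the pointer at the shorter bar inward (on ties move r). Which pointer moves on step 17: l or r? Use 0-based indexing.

l

l=0 r=19: min(19,7)*19=133 best=133 *, r--
l=0 r=18: min(19,9)*18=162 best=162 *, r--
l=0 r=17: min(19,20)*17=323 best=323 *, l++
l=1 r=17: min(12,20)*16=192 best=323, l++
l=2 r=17: min(15,20)*15=225 best=323, l++
l=3 r=17: min(17,20)*14=238 best=323, l++
l=4 r=17: min(14,20)*13=182 best=323, l++
l=5 r=17: min(1,20)*12=12 best=323, l++
l=6 r=17: min(18,20)*11=198 best=323, l++
l=7 r=17: min(19,20)*10=190 best=323, l++
l=8 r=17: min(17,20)*9=153 best=323, l++
l=9 r=17: min(16,20)*8=128 best=323, l++
l=10 r=17: min(15,20)*7=105 best=323, l++
l=11 r=17: min(19,20)*6=114 best=323, l++
l=12 r=17: min(10,20)*5=50 best=323, l++
l=13 r=17: min(15,20)*4=60 best=323, l++
l=14 r=17: min(7,20)*3=21 best=323, l++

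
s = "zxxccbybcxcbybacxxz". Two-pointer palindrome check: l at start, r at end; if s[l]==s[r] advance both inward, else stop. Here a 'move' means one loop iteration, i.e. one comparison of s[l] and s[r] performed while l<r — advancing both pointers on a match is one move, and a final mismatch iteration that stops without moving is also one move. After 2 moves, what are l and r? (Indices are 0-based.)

[0,18] 'z'=='z' → l++,r--
[1,17] 'x'=='x' → l++,r--

l=2, r=16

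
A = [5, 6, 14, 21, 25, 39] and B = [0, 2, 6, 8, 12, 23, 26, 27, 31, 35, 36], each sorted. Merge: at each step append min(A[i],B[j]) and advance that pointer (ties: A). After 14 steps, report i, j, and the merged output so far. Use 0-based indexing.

i=5, j=9, merged so far=[0, 2, 5, 6, 6, 8, 12, 14, 21, 23, 25, 26, 27, 31]

[i=0,j=0] A[i]=5>B[j]=0 take 0 → j++
[i=0,j=1] A[i]=5>B[j]=2 take 2 → j++
[i=0,j=2] A[i]=5<=B[j]=6 take 5 → i++
[i=1,j=2] A[i]=6<=B[j]=6 take 6 → i++
[i=2,j=2] A[i]=14>B[j]=6 take 6 → j++
[i=2,j=3] A[i]=14>B[j]=8 take 8 → j++
[i=2,j=4] A[i]=14>B[j]=12 take 12 → j++
[i=2,j=5] A[i]=14<=B[j]=23 take 14 → i++
[i=3,j=5] A[i]=21<=B[j]=23 take 21 → i++
[i=4,j=5] A[i]=25>B[j]=23 take 23 → j++
[i=4,j=6] A[i]=25<=B[j]=26 take 25 → i++
[i=5,j=6] A[i]=39>B[j]=26 take 26 → j++
[i=5,j=7] A[i]=39>B[j]=27 take 27 → j++
[i=5,j=8] A[i]=39>B[j]=31 take 31 → j++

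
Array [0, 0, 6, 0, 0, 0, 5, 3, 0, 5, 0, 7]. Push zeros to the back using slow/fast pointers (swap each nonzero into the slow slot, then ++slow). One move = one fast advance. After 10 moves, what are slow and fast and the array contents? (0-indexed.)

(s=0,f=0) a[fast]=0 → fast++
(s=0,f=1) a[fast]=0 → fast++
(s=0,f=2) a[fast]=6≠0 swap→a[0]=6 → slow++,fast++
(s=1,f=3) a[fast]=0 → fast++
(s=1,f=4) a[fast]=0 → fast++
(s=1,f=5) a[fast]=0 → fast++
(s=1,f=6) a[fast]=5≠0 swap→a[1]=5 → slow++,fast++
(s=2,f=7) a[fast]=3≠0 swap→a[2]=3 → slow++,fast++
(s=3,f=8) a[fast]=0 → fast++
(s=3,f=9) a[fast]=5≠0 swap→a[3]=5 → slow++,fast++

slow=4, fast=10, a=[6, 5, 3, 5, 0, 0, 0, 0, 0, 0, 0, 7]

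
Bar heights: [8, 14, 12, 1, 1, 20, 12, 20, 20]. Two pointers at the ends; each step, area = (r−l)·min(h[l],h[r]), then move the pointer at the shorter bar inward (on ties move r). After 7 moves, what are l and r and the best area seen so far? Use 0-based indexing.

[0,8] min(8,20)*8=64 best=64 * → l++
[1,8] min(14,20)*7=98 best=98 * → l++
[2,8] min(12,20)*6=72 best=98 → l++
[3,8] min(1,20)*5=5 best=98 → l++
[4,8] min(1,20)*4=4 best=98 → l++
[5,8] min(20,20)*3=60 best=98 → r--
[5,7] min(20,20)*2=40 best=98 → r--

l=5, r=6, best area=98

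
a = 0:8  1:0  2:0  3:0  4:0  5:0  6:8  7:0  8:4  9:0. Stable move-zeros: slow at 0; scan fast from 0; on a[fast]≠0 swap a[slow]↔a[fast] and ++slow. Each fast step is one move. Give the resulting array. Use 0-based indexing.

slow=0 fast=0: a[fast]=8≠0 swap→a[0]=8, slow++,fast++
slow=1 fast=1: a[fast]=0, fast++
slow=1 fast=2: a[fast]=0, fast++
slow=1 fast=3: a[fast]=0, fast++
slow=1 fast=4: a[fast]=0, fast++
slow=1 fast=5: a[fast]=0, fast++
slow=1 fast=6: a[fast]=8≠0 swap→a[1]=8, slow++,fast++
slow=2 fast=7: a[fast]=0, fast++
slow=2 fast=8: a[fast]=4≠0 swap→a[2]=4, slow++,fast++
slow=3 fast=9: a[fast]=0, fast++

[8, 8, 4, 0, 0, 0, 0, 0, 0, 0]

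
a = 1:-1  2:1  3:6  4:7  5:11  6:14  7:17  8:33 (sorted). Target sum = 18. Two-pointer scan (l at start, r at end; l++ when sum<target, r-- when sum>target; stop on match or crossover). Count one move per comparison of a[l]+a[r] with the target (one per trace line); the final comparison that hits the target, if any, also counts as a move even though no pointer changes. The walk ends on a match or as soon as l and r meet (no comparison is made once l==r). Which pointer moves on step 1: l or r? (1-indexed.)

[1,8] -1+33=32 >18 → r--

r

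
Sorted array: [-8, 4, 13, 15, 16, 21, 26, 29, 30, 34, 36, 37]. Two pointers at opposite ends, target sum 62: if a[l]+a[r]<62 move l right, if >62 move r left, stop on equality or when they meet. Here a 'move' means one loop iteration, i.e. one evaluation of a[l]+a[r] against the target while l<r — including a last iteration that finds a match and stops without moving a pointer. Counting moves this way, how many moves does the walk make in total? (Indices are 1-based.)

8 moves

[1,12] -8+37=29 <62 → l++
[2,12] 4+37=41 <62 → l++
[3,12] 13+37=50 <62 → l++
[4,12] 15+37=52 <62 → l++
[5,12] 16+37=53 <62 → l++
[6,12] 21+37=58 <62 → l++
[7,12] 26+37=63 >62 → r--
[7,11] 26+36=62 → found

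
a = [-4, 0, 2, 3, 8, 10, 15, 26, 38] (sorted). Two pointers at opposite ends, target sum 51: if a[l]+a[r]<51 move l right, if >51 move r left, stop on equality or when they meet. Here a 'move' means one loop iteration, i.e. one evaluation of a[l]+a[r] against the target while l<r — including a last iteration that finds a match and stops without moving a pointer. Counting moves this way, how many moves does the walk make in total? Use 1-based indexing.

l=1 r=9: -4+38=34 <51, l++
l=2 r=9: 0+38=38 <51, l++
l=3 r=9: 2+38=40 <51, l++
l=4 r=9: 3+38=41 <51, l++
l=5 r=9: 8+38=46 <51, l++
l=6 r=9: 10+38=48 <51, l++
l=7 r=9: 15+38=53 >51, r--
l=7 r=8: 15+26=41 <51, l++

8 moves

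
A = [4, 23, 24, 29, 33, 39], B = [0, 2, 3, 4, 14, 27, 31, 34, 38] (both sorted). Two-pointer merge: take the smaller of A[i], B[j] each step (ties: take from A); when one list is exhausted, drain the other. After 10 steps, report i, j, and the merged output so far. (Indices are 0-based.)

[i=0,j=0] A[i]=4>B[j]=0 take 0 → j++
[i=0,j=1] A[i]=4>B[j]=2 take 2 → j++
[i=0,j=2] A[i]=4>B[j]=3 take 3 → j++
[i=0,j=3] A[i]=4<=B[j]=4 take 4 → i++
[i=1,j=3] A[i]=23>B[j]=4 take 4 → j++
[i=1,j=4] A[i]=23>B[j]=14 take 14 → j++
[i=1,j=5] A[i]=23<=B[j]=27 take 23 → i++
[i=2,j=5] A[i]=24<=B[j]=27 take 24 → i++
[i=3,j=5] A[i]=29>B[j]=27 take 27 → j++
[i=3,j=6] A[i]=29<=B[j]=31 take 29 → i++

i=4, j=6, merged so far=[0, 2, 3, 4, 4, 14, 23, 24, 27, 29]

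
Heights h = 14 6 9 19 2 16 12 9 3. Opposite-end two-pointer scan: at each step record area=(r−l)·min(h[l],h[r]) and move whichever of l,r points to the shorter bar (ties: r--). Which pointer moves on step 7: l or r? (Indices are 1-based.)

l=1 r=9: min(14,3)*8=24 best=24 *, r--
l=1 r=8: min(14,9)*7=63 best=63 *, r--
l=1 r=7: min(14,12)*6=72 best=72 *, r--
l=1 r=6: min(14,16)*5=70 best=72, l++
l=2 r=6: min(6,16)*4=24 best=72, l++
l=3 r=6: min(9,16)*3=27 best=72, l++
l=4 r=6: min(19,16)*2=32 best=72, r--

r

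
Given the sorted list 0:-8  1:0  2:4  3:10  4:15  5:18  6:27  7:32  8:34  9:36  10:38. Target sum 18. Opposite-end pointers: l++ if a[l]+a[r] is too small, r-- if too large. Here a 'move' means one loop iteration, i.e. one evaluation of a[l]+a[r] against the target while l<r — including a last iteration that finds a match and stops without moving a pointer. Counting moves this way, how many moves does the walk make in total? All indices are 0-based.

[0,10] -8+38=30 >18 → r--
[0,9] -8+36=28 >18 → r--
[0,8] -8+34=26 >18 → r--
[0,7] -8+32=24 >18 → r--
[0,6] -8+27=19 >18 → r--
[0,5] -8+18=10 <18 → l++
[1,5] 0+18=18 → found

7 moves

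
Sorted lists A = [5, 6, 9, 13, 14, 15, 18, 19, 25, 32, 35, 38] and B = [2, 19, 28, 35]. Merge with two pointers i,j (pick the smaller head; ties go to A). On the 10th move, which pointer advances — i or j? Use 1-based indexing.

[i=1,j=1] A[i]=5>B[j]=2 take 2 → j++
[i=1,j=2] A[i]=5<=B[j]=19 take 5 → i++
[i=2,j=2] A[i]=6<=B[j]=19 take 6 → i++
[i=3,j=2] A[i]=9<=B[j]=19 take 9 → i++
[i=4,j=2] A[i]=13<=B[j]=19 take 13 → i++
[i=5,j=2] A[i]=14<=B[j]=19 take 14 → i++
[i=6,j=2] A[i]=15<=B[j]=19 take 15 → i++
[i=7,j=2] A[i]=18<=B[j]=19 take 18 → i++
[i=8,j=2] A[i]=19<=B[j]=19 take 19 → i++
[i=9,j=2] A[i]=25>B[j]=19 take 19 → j++

j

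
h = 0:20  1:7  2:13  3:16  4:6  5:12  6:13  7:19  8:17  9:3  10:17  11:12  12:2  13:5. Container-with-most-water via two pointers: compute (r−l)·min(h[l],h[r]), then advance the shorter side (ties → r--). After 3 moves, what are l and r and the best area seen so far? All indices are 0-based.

l=0, r=10, best area=132

l=0 r=13: min(20,5)*13=65 best=65 *, r--
l=0 r=12: min(20,2)*12=24 best=65, r--
l=0 r=11: min(20,12)*11=132 best=132 *, r--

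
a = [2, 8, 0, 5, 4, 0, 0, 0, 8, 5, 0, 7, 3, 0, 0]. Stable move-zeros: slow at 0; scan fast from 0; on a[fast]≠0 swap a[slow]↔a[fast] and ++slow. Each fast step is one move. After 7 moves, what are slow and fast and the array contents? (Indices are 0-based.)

(s=0,f=0) a[fast]=2≠0 swap→a[0]=2 → slow++,fast++
(s=1,f=1) a[fast]=8≠0 swap→a[1]=8 → slow++,fast++
(s=2,f=2) a[fast]=0 → fast++
(s=2,f=3) a[fast]=5≠0 swap→a[2]=5 → slow++,fast++
(s=3,f=4) a[fast]=4≠0 swap→a[3]=4 → slow++,fast++
(s=4,f=5) a[fast]=0 → fast++
(s=4,f=6) a[fast]=0 → fast++

slow=4, fast=7, a=[2, 8, 5, 4, 0, 0, 0, 0, 8, 5, 0, 7, 3, 0, 0]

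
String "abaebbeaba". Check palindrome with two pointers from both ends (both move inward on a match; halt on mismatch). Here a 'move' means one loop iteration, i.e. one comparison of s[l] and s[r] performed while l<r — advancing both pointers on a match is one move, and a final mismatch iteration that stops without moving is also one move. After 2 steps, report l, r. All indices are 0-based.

l=0 r=9: 'a'=='a', l++,r--
l=1 r=8: 'b'=='b', l++,r--

l=2, r=7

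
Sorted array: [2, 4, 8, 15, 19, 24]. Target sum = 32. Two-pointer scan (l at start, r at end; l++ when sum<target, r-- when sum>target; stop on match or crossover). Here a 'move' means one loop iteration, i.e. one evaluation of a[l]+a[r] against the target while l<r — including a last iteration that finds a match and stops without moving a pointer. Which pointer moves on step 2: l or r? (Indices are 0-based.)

[0,5] 2+24=26 <32 → l++
[1,5] 4+24=28 <32 → l++

l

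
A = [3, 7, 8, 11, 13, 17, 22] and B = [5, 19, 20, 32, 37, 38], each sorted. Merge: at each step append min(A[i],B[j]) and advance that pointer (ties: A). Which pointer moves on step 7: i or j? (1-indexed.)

i=1 j=1: A[i]=3<=B[j]=5 take 3, i++
i=2 j=1: A[i]=7>B[j]=5 take 5, j++
i=2 j=2: A[i]=7<=B[j]=19 take 7, i++
i=3 j=2: A[i]=8<=B[j]=19 take 8, i++
i=4 j=2: A[i]=11<=B[j]=19 take 11, i++
i=5 j=2: A[i]=13<=B[j]=19 take 13, i++
i=6 j=2: A[i]=17<=B[j]=19 take 17, i++

i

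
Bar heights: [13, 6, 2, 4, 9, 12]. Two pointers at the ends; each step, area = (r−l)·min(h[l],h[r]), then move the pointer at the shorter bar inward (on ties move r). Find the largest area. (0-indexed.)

max area = 60

[0,5] min(13,12)*5=60 best=60 * → r--
[0,4] min(13,9)*4=36 best=60 → r--
[0,3] min(13,4)*3=12 best=60 → r--
[0,2] min(13,2)*2=4 best=60 → r--
[0,1] min(13,6)*1=6 best=60 → r--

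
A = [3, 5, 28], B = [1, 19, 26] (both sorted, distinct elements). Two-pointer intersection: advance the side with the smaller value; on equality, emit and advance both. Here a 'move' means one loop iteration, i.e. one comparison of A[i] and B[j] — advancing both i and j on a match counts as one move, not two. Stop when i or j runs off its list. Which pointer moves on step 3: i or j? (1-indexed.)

i

i=1 j=1: 3>1, j++
i=1 j=2: 3<19, i++
i=2 j=2: 5<19, i++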